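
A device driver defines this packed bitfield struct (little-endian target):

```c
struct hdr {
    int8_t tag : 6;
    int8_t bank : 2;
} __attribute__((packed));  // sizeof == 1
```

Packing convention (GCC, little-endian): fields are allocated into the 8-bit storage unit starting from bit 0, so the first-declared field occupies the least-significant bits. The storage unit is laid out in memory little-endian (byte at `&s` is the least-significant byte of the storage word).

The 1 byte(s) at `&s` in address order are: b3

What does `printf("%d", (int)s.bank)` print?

[0]=0xb3 (little-endian) → word 0xb3
tag:6 @ bit 0 → (0xb3>>0)&0x3f = 0x33
bank:2 @ bit 6 → (0xb3>>6)&0x3 = 0x2  ←
bank signed 2b, MSB=1: 2 - 4 = -2

-2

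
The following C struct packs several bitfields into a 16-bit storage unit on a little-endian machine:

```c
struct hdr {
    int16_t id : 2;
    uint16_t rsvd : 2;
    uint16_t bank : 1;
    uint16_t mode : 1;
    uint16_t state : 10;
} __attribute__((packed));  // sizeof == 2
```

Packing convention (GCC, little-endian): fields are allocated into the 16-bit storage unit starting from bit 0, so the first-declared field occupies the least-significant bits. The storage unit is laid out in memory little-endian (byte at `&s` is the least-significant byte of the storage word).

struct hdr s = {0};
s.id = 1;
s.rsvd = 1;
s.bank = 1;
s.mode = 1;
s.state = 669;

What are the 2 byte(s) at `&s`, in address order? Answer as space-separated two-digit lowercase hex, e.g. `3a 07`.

id (2b) val=1 bits=0x1 at bit 0: 0x0001
rsvd (2b) val=1 bits=0x1 at bit 2: 0x0005
bank (1b) val=1 bits=0x1 at bit 4: 0x0015
mode (1b) val=1 bits=0x1 at bit 5: 0x0035
state (10b) val=669 bits=0x29d at bit 6: 0xa775
word = 0xa775 → little-endian bytes:
  [0]=0x75  [1]=0xa7

75 a7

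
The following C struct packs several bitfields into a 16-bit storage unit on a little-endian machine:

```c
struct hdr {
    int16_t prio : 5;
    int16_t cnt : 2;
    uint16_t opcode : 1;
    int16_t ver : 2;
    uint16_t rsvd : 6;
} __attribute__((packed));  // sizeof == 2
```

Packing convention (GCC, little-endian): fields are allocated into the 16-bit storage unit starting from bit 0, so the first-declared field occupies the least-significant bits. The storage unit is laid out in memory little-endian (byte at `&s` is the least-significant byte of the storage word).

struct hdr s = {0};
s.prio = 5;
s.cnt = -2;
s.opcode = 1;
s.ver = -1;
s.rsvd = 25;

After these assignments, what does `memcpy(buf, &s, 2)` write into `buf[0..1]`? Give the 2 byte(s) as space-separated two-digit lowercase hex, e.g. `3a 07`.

c5 67

[0+:5] prio=5 & 0x1f = 0x5; word=0x0005
[5+:2] cnt=-2 & 0x3 = 0x2; word=0x0045
[7+:1] opcode=1 & 0x1 = 0x1; word=0x00c5
[8+:2] ver=-1 & 0x3 = 0x3; word=0x03c5
[10+:6] rsvd=25 & 0x3f = 0x19; word=0x67c5
word = 0x67c5 → little-endian bytes:
  [0]=0xc5  [1]=0x67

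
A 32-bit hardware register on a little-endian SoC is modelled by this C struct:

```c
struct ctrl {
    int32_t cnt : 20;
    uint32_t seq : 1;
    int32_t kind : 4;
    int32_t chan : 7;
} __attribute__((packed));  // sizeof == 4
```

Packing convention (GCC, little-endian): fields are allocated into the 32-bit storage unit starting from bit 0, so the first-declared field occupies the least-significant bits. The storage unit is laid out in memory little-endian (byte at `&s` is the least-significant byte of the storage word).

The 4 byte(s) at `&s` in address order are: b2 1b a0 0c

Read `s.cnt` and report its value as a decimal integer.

[0]=0xb2 [1]=0x1b [2]=0xa0 [3]=0x0c (little-endian) → word 0x0ca01bb2
cnt [0+:20] = (word>>0) & 0xfffff = 7090  ←
seq [20+:1] = (word>>20) & 0x1 = 0
kind [21+:4] = (word>>21) & 0xf = 5
chan [25+:7] = (word>>25) & 0x7f = 6
cnt signed 20b, MSB=0: value = 7090

7090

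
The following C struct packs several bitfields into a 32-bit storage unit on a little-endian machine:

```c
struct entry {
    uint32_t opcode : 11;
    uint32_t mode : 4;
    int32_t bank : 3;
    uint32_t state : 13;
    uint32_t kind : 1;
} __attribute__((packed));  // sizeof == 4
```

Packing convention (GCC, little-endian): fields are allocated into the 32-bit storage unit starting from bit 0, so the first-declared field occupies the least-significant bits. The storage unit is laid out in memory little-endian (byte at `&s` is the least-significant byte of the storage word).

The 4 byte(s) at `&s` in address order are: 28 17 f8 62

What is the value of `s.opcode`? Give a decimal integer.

[0]=0x28 [1]=0x17 [2]=0xf8 [3]=0x62 (little-endian) → word 0x62f81728
opcode:11 @ bit 0 → (0x62f81728>>0)&0x7ff = 0x728  ←
mode:4 @ bit 11 → (0x62f81728>>11)&0xf = 0x2
bank:3 @ bit 15 → (0x62f81728>>15)&0x7 = 0x0
state:13 @ bit 18 → (0x62f81728>>18)&0x1fff = 0x18be
kind:1 @ bit 31 → (0x62f81728>>31)&0x1 = 0x0

1832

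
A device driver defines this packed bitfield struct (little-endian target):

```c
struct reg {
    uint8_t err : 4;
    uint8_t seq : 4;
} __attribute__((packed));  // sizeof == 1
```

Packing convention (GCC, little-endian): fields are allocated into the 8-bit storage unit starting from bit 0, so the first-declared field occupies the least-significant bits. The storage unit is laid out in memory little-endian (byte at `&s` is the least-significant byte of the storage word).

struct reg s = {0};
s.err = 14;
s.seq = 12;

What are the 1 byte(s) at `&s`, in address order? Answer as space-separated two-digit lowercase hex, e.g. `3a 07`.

err:4 = 14 → 0xe << 0 → word 0x0e
seq:4 = 12 → 0xc << 4 → word 0xce
word = 0xce → little-endian bytes:
  [0]=0xce

ce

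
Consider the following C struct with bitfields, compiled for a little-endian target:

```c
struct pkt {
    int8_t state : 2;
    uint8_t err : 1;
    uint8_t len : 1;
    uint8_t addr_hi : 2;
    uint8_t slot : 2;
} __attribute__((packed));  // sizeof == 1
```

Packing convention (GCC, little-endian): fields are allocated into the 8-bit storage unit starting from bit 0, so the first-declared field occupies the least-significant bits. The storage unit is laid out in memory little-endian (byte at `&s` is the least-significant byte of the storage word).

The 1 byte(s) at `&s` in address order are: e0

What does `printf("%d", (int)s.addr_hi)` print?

2

[0]=0xe0 (little-endian) → word 0xe0
state [0+:2] = (word>>0) & 0x3 = 0
err [2+:1] = (word>>2) & 0x1 = 0
len [3+:1] = (word>>3) & 0x1 = 0
addr_hi [4+:2] = (word>>4) & 0x3 = 2  ←
slot [6+:2] = (word>>6) & 0x3 = 3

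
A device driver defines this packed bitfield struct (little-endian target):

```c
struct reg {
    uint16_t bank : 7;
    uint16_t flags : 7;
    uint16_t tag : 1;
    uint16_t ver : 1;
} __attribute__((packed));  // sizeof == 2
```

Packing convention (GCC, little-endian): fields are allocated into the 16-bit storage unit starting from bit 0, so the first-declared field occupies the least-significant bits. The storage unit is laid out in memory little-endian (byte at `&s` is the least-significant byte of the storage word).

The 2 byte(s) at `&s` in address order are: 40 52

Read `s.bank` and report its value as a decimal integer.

64

[0]=0x40 [1]=0x52 (little-endian) → word 0x5240
bank [0+:7] = (word>>0) & 0x7f = 64  ←
flags [7+:7] = (word>>7) & 0x7f = 36
tag [14+:1] = (word>>14) & 0x1 = 1
ver [15+:1] = (word>>15) & 0x1 = 0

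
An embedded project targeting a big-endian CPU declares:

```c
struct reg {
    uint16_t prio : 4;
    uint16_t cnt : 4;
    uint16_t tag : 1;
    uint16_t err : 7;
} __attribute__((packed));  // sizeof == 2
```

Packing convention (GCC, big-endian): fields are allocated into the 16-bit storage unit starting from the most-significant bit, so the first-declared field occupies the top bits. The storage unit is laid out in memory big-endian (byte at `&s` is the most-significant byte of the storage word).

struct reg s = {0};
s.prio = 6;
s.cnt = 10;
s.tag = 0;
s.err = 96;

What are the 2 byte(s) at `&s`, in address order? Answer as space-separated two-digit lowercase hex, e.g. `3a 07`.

prio:4 = 6 → 0x6 << 12 → word 0x6000
cnt:4 = 10 → 0xa << 8 → word 0x6a00
tag:1 = 0 → 0x0 << 7 → word 0x6a00
err:7 = 96 → 0x60 << 0 → word 0x6a60
word = 0x6a60 → big-endian bytes:
  [0]=0x6a  [1]=0x60

6a 60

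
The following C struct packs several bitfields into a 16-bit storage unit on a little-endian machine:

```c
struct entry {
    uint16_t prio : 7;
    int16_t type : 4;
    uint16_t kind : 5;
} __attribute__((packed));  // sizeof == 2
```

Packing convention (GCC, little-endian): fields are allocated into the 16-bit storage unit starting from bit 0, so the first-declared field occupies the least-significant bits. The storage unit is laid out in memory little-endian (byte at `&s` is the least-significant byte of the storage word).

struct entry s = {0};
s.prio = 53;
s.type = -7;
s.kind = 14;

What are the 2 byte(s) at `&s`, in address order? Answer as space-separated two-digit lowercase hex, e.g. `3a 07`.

prio (7b) val=53 bits=0x35 at bit 0: 0x0035
type (4b) val=-7 bits=0x9 at bit 7: 0x04b5
kind (5b) val=14 bits=0xe at bit 11: 0x74b5
word = 0x74b5 → little-endian bytes:
  [0]=0xb5  [1]=0x74

b5 74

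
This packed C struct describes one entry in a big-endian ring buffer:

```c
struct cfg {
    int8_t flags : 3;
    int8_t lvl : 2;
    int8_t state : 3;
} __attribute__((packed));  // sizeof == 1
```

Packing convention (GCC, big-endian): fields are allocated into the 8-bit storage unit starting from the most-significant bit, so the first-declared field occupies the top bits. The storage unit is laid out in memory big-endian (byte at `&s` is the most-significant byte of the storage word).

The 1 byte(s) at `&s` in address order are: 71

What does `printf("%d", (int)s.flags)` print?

[0]=0x71 (big-endian) → word 0x71
flags [5+:3] = (word>>5) & 0x7 = 3  ←
lvl [3+:2] = (word>>3) & 0x3 = 2
state [0+:3] = (word>>0) & 0x7 = 1
flags signed 3b, MSB=0: value = 3

3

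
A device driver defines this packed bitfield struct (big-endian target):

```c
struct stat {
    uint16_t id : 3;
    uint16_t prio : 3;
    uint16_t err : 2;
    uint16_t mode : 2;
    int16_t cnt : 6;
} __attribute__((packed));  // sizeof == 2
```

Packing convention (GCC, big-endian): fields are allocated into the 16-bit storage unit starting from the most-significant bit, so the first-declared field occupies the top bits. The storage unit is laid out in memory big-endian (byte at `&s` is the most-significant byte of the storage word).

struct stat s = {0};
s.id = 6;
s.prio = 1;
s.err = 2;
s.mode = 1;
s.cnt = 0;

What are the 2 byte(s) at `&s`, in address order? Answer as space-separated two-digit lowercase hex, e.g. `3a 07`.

[13+:3] id=6 & 0x7 = 0x6; word=0xc000
[10+:3] prio=1 & 0x7 = 0x1; word=0xc400
[8+:2] err=2 & 0x3 = 0x2; word=0xc600
[6+:2] mode=1 & 0x3 = 0x1; word=0xc640
[0+:6] cnt=0 & 0x3f = 0x0; word=0xc640
word = 0xc640 → big-endian bytes:
  [0]=0xc6  [1]=0x40

c6 40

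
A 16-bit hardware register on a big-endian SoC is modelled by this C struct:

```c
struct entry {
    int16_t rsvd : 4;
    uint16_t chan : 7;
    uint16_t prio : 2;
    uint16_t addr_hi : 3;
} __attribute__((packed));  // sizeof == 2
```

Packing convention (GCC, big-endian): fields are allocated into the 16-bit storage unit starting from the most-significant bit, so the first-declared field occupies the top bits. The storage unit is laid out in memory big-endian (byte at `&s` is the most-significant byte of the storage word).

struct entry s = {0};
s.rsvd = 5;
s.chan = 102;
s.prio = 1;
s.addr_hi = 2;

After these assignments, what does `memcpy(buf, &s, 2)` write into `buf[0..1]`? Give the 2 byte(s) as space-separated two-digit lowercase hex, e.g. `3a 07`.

[12+:4] rsvd=5 & 0xf = 0x5; word=0x5000
[5+:7] chan=102 & 0x7f = 0x66; word=0x5cc0
[3+:2] prio=1 & 0x3 = 0x1; word=0x5cc8
[0+:3] addr_hi=2 & 0x7 = 0x2; word=0x5cca
word = 0x5cca → big-endian bytes:
  [0]=0x5c  [1]=0xca

5c ca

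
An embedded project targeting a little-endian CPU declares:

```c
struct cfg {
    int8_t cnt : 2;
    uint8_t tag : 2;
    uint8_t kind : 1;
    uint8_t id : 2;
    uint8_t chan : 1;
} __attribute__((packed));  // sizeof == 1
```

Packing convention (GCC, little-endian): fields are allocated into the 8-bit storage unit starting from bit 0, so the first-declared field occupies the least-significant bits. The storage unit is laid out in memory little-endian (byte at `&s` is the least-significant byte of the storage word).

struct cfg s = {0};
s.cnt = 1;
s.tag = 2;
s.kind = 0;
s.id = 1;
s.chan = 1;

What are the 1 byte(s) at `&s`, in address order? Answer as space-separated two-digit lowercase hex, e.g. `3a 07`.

cnt:2 = 1 → 0x1 << 0 → word 0x01
tag:2 = 2 → 0x2 << 2 → word 0x09
kind:1 = 0 → 0x0 << 4 → word 0x09
id:2 = 1 → 0x1 << 5 → word 0x29
chan:1 = 1 → 0x1 << 7 → word 0xa9
word = 0xa9 → little-endian bytes:
  [0]=0xa9

a9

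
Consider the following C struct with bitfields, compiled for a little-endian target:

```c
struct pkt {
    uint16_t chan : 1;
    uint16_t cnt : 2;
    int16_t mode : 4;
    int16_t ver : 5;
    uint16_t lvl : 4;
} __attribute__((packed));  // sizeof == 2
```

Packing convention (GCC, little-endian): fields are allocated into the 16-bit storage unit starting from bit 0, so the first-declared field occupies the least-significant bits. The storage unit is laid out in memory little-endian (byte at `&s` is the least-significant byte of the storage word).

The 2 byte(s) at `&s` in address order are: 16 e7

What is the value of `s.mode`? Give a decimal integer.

[0]=0x16 [1]=0xe7 (little-endian) → word 0xe716
chan:1 @ bit 0 → (0xe716>>0)&0x1 = 0x0
cnt:2 @ bit 1 → (0xe716>>1)&0x3 = 0x3
mode:4 @ bit 3 → (0xe716>>3)&0xf = 0x2  ←
ver:5 @ bit 7 → (0xe716>>7)&0x1f = 0xe
lvl:4 @ bit 12 → (0xe716>>12)&0xf = 0xe
mode signed 4b, MSB=0: value = 2

2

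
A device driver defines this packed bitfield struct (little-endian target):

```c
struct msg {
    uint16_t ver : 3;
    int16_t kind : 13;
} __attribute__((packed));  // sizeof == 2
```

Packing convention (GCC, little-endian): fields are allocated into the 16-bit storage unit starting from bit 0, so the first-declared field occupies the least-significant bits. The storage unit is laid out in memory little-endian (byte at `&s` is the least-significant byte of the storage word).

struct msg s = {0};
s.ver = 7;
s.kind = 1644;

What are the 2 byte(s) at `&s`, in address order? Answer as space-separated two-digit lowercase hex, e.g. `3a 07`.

67 33

ver:3 = 7 → 0x7 << 0 → word 0x0007
kind:13 = 1644 → 0x66c << 3 → word 0x3367
word = 0x3367 → little-endian bytes:
  [0]=0x67  [1]=0x33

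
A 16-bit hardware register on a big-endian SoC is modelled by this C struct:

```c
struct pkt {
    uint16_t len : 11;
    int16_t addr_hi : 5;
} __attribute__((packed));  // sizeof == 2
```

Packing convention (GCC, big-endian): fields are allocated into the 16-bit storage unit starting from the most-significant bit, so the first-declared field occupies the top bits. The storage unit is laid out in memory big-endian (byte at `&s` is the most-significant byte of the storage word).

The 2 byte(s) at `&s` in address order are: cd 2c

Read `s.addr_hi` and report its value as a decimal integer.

[0]=0xcd [1]=0x2c (big-endian) → word 0xcd2c
len:11 @ bit 5 → (0xcd2c>>5)&0x7ff = 0x669
addr_hi:5 @ bit 0 → (0xcd2c>>0)&0x1f = 0xc  ←
addr_hi signed 5b, MSB=0: value = 12

12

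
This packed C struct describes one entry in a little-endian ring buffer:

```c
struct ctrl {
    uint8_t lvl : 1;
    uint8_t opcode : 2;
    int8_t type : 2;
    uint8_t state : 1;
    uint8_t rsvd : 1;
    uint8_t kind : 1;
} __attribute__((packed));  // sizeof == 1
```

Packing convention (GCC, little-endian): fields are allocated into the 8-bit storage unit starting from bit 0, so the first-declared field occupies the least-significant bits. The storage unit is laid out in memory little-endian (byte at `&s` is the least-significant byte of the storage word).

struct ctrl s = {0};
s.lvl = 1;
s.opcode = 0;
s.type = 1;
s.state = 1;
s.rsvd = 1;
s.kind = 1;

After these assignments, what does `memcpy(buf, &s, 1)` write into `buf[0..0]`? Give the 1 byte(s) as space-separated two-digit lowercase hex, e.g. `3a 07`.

e9

lvl (1b) val=1 bits=0x1 at bit 0: 0x01
opcode (2b) val=0 bits=0x0 at bit 1: 0x01
type (2b) val=1 bits=0x1 at bit 3: 0x09
state (1b) val=1 bits=0x1 at bit 5: 0x29
rsvd (1b) val=1 bits=0x1 at bit 6: 0x69
kind (1b) val=1 bits=0x1 at bit 7: 0xe9
word = 0xe9 → little-endian bytes:
  [0]=0xe9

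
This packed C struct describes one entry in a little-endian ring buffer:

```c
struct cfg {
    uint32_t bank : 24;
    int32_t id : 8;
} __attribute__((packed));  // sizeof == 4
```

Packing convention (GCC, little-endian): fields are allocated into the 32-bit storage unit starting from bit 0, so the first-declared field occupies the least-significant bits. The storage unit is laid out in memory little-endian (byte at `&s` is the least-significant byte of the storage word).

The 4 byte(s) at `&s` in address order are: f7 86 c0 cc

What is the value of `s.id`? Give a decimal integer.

-52

[0]=0xf7 [1]=0x86 [2]=0xc0 [3]=0xcc (little-endian) → word 0xccc086f7
bank [0+:24] = (word>>0) & 0xffffff = 12617463
id [24+:8] = (word>>24) & 0xff = 204  ←
id signed 8b, MSB=1: 204 - 256 = -52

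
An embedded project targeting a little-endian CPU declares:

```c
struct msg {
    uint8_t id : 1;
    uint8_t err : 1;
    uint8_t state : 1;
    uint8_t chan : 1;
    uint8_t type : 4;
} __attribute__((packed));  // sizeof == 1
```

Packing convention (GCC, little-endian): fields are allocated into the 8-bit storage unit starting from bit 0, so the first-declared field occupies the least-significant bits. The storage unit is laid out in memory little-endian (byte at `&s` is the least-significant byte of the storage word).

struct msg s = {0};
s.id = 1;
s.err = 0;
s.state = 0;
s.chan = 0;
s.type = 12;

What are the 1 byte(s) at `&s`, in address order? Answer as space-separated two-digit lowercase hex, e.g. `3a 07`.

id (1b) val=1 bits=0x1 at bit 0: 0x01
err (1b) val=0 bits=0x0 at bit 1: 0x01
state (1b) val=0 bits=0x0 at bit 2: 0x01
chan (1b) val=0 bits=0x0 at bit 3: 0x01
type (4b) val=12 bits=0xc at bit 4: 0xc1
word = 0xc1 → little-endian bytes:
  [0]=0xc1

c1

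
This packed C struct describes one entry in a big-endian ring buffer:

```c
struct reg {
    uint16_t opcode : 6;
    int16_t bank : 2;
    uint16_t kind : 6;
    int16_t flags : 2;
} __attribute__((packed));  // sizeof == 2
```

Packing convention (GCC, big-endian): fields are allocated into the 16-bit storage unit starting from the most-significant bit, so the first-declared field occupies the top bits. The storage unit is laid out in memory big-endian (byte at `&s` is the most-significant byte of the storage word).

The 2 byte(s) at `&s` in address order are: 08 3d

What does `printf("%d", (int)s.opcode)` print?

2

[0]=0x08 [1]=0x3d (big-endian) → word 0x083d
opcode:6 @ bit 10 → (0x083d>>10)&0x3f = 0x2  ←
bank:2 @ bit 8 → (0x083d>>8)&0x3 = 0x0
kind:6 @ bit 2 → (0x083d>>2)&0x3f = 0xf
flags:2 @ bit 0 → (0x083d>>0)&0x3 = 0x1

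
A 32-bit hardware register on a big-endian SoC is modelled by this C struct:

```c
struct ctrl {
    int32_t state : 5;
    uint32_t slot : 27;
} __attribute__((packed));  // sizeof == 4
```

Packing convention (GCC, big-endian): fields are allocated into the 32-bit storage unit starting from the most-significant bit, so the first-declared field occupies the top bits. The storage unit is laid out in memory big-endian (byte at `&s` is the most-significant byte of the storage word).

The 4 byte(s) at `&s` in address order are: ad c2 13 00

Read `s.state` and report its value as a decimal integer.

-11

[0]=0xad [1]=0xc2 [2]=0x13 [3]=0x00 (big-endian) → word 0xadc21300
state:5 @ bit 27 → (0xadc21300>>27)&0x1f = 0x15  ←
slot:27 @ bit 0 → (0xadc21300>>0)&0x7ffffff = 0x5c21300
state signed 5b, MSB=1: 21 - 32 = -11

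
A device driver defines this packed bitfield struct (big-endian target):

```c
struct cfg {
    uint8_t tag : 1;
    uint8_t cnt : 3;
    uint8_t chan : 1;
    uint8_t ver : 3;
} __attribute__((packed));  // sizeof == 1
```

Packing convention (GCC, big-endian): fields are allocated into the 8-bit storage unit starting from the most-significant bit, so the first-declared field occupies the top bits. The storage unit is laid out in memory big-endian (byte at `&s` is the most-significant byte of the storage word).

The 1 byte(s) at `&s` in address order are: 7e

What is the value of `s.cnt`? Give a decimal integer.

[0]=0x7e (big-endian) → word 0x7e
tag [7+:1] = (word>>7) & 0x1 = 0
cnt [4+:3] = (word>>4) & 0x7 = 7  ←
chan [3+:1] = (word>>3) & 0x1 = 1
ver [0+:3] = (word>>0) & 0x7 = 6

7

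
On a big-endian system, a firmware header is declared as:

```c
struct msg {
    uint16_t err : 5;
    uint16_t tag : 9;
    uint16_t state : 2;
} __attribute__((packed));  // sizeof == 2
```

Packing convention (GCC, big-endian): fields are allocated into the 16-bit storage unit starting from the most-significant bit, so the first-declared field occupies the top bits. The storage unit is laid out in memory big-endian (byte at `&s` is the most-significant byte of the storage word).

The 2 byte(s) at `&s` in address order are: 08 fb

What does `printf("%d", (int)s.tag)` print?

[0]=0x08 [1]=0xfb (big-endian) → word 0x08fb
err:5 @ bit 11 → (0x08fb>>11)&0x1f = 0x1
tag:9 @ bit 2 → (0x08fb>>2)&0x1ff = 0x3e  ←
state:2 @ bit 0 → (0x08fb>>0)&0x3 = 0x3

62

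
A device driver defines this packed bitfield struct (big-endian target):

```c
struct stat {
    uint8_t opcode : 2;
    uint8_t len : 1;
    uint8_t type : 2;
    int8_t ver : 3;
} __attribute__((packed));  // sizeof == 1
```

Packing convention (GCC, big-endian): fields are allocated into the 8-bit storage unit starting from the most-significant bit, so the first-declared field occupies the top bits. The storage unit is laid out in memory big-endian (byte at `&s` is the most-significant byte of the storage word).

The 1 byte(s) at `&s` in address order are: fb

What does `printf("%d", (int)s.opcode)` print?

3

[0]=0xfb (big-endian) → word 0xfb
opcode [6+:2] = (word>>6) & 0x3 = 3  ←
len [5+:1] = (word>>5) & 0x1 = 1
type [3+:2] = (word>>3) & 0x3 = 3
ver [0+:3] = (word>>0) & 0x7 = 3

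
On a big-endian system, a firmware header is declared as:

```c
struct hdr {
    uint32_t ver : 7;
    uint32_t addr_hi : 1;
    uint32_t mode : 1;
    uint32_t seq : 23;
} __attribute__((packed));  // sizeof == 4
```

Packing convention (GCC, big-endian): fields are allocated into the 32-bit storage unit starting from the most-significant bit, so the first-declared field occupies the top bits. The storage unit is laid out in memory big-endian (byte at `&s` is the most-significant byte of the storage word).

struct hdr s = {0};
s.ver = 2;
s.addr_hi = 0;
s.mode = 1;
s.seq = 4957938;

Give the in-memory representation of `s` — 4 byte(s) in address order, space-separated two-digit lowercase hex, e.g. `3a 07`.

ver:7 = 2 → 0x2 << 25 → word 0x04000000
addr_hi:1 = 0 → 0x0 << 24 → word 0x04000000
mode:1 = 1 → 0x1 << 23 → word 0x04800000
seq:23 = 4957938 → 0x4ba6f2 << 0 → word 0x04cba6f2
word = 0x04cba6f2 → big-endian bytes:
  [0]=0x04  [1]=0xcb  [2]=0xa6  [3]=0xf2

04 cb a6 f2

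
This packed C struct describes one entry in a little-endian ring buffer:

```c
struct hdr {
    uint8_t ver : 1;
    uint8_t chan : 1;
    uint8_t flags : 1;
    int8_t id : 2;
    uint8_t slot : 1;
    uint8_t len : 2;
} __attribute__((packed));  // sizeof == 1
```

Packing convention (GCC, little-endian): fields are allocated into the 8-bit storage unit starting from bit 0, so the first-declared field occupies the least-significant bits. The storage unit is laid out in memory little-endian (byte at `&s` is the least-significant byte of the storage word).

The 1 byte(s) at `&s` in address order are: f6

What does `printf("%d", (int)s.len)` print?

3

[0]=0xf6 (little-endian) → word 0xf6
ver [0+:1] = (word>>0) & 0x1 = 0
chan [1+:1] = (word>>1) & 0x1 = 1
flags [2+:1] = (word>>2) & 0x1 = 1
id [3+:2] = (word>>3) & 0x3 = 2
slot [5+:1] = (word>>5) & 0x1 = 1
len [6+:2] = (word>>6) & 0x3 = 3  ←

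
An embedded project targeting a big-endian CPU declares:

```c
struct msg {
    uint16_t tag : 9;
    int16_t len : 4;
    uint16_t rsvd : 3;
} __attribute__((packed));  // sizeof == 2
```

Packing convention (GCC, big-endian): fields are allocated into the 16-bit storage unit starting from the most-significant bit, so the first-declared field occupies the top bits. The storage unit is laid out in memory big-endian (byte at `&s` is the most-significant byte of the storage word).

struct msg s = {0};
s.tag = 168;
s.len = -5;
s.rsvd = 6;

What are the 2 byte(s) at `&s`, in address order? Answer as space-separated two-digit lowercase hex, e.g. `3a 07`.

54 5e

tag:9 = 168 → 0xa8 << 7 → word 0x5400
len:4 = -5 → 0xb << 3 → word 0x5458
rsvd:3 = 6 → 0x6 << 0 → word 0x545e
word = 0x545e → big-endian bytes:
  [0]=0x54  [1]=0x5e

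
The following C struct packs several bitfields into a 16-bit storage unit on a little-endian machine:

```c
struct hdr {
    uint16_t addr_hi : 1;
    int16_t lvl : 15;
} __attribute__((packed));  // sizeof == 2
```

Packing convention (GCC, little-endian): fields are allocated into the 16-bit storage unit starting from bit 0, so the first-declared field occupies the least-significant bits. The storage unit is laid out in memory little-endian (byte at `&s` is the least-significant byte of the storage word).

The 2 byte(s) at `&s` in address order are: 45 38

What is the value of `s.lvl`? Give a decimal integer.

7202

[0]=0x45 [1]=0x38 (little-endian) → word 0x3845
addr_hi:1 @ bit 0 → (0x3845>>0)&0x1 = 0x1
lvl:15 @ bit 1 → (0x3845>>1)&0x7fff = 0x1c22  ←
lvl signed 15b, MSB=0: value = 7202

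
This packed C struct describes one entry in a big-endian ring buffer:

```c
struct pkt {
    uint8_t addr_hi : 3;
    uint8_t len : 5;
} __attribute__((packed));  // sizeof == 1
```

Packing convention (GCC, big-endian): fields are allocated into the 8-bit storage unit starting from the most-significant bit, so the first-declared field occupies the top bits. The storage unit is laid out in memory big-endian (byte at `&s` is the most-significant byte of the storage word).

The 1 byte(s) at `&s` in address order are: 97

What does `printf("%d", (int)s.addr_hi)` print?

4

[0]=0x97 (big-endian) → word 0x97
addr_hi [5+:3] = (word>>5) & 0x7 = 4  ←
len [0+:5] = (word>>0) & 0x1f = 23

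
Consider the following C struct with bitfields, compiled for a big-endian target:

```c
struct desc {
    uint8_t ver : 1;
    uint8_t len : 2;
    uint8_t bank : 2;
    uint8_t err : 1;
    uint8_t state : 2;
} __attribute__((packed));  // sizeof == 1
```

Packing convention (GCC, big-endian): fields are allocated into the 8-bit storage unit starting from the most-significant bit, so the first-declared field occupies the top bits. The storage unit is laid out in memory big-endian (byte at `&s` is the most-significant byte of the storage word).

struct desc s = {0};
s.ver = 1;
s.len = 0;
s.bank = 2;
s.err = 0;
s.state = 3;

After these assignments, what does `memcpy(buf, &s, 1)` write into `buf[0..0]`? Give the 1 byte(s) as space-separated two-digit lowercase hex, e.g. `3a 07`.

ver:1 = 1 → 0x1 << 7 → word 0x80
len:2 = 0 → 0x0 << 5 → word 0x80
bank:2 = 2 → 0x2 << 3 → word 0x90
err:1 = 0 → 0x0 << 2 → word 0x90
state:2 = 3 → 0x3 << 0 → word 0x93
word = 0x93 → big-endian bytes:
  [0]=0x93

93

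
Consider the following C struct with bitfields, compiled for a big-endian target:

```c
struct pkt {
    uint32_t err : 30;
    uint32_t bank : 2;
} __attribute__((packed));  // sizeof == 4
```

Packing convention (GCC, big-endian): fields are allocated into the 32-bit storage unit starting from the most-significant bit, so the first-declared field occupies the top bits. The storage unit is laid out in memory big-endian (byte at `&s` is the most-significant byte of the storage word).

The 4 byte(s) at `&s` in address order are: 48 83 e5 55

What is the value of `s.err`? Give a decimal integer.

[0]=0x48 [1]=0x83 [2]=0xe5 [3]=0x55 (big-endian) → word 0x4883e555
err [2+:30] = (word>>2) & 0x3fffffff = 304150869  ←
bank [0+:2] = (word>>0) & 0x3 = 1

304150869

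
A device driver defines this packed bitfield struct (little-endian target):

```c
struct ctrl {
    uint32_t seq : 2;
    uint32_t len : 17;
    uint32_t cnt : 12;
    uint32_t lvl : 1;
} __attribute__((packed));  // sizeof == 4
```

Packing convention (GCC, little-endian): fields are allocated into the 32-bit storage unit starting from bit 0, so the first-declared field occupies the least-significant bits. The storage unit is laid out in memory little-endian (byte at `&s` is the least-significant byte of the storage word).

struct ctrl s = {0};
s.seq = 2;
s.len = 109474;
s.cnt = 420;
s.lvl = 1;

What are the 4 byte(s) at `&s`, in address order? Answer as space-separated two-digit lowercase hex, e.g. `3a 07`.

8a ae 26 8d

[0+:2] seq=2 & 0x3 = 0x2; word=0x00000002
[2+:17] len=109474 & 0x1ffff = 0x1aba2; word=0x0006ae8a
[19+:12] cnt=420 & 0xfff = 0x1a4; word=0x0d26ae8a
[31+:1] lvl=1 & 0x1 = 0x1; word=0x8d26ae8a
word = 0x8d26ae8a → little-endian bytes:
  [0]=0x8a  [1]=0xae  [2]=0x26  [3]=0x8d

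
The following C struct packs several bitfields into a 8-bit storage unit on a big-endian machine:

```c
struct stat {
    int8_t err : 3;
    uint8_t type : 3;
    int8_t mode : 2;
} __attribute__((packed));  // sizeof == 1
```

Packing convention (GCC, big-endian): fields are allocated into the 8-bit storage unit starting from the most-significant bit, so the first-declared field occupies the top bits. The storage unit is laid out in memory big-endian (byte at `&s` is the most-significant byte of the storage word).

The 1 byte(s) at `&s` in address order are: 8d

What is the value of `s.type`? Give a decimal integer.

3

[0]=0x8d (big-endian) → word 0x8d
err:3 @ bit 5 → (0x8d>>5)&0x7 = 0x4
type:3 @ bit 2 → (0x8d>>2)&0x7 = 0x3  ←
mode:2 @ bit 0 → (0x8d>>0)&0x3 = 0x1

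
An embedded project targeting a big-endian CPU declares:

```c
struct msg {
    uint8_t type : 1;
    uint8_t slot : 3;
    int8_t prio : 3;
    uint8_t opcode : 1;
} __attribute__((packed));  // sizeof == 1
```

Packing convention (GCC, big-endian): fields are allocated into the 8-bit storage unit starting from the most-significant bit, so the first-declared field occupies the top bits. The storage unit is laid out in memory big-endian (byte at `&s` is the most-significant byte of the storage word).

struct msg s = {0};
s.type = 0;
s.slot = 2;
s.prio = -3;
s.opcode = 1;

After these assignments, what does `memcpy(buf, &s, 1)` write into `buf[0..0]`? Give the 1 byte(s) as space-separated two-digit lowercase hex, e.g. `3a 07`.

2b

type (1b) val=0 bits=0x0 at bit 7: 0x00
slot (3b) val=2 bits=0x2 at bit 4: 0x20
prio (3b) val=-3 bits=0x5 at bit 1: 0x2a
opcode (1b) val=1 bits=0x1 at bit 0: 0x2b
word = 0x2b → big-endian bytes:
  [0]=0x2b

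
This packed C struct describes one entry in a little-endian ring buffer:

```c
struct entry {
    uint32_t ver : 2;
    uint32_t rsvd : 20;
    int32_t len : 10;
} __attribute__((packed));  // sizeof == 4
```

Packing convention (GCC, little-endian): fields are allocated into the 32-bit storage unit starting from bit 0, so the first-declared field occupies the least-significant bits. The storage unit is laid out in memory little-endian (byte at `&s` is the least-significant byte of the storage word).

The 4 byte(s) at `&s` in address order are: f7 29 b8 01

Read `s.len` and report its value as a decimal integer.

6

[0]=0xf7 [1]=0x29 [2]=0xb8 [3]=0x01 (little-endian) → word 0x01b829f7
ver:2 @ bit 0 → (0x01b829f7>>0)&0x3 = 0x3
rsvd:20 @ bit 2 → (0x01b829f7>>2)&0xfffff = 0xe0a7d
len:10 @ bit 22 → (0x01b829f7>>22)&0x3ff = 0x6  ←
len signed 10b, MSB=0: value = 6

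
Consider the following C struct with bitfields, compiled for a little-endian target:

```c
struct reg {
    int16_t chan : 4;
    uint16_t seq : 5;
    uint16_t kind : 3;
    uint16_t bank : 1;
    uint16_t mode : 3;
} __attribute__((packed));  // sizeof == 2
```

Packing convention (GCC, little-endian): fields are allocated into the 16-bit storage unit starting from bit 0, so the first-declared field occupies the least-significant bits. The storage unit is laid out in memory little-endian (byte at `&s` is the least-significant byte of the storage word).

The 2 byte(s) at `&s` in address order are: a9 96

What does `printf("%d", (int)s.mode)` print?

4

[0]=0xa9 [1]=0x96 (little-endian) → word 0x96a9
chan:4 @ bit 0 → (0x96a9>>0)&0xf = 0x9
seq:5 @ bit 4 → (0x96a9>>4)&0x1f = 0xa
kind:3 @ bit 9 → (0x96a9>>9)&0x7 = 0x3
bank:1 @ bit 12 → (0x96a9>>12)&0x1 = 0x1
mode:3 @ bit 13 → (0x96a9>>13)&0x7 = 0x4  ←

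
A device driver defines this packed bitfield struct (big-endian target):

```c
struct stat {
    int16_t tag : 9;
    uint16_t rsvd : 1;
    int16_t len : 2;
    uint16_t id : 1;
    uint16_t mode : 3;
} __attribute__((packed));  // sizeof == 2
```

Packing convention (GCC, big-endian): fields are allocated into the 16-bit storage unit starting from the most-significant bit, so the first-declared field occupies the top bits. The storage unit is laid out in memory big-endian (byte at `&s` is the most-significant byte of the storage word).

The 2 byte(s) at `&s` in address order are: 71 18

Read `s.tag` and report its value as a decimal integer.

226

[0]=0x71 [1]=0x18 (big-endian) → word 0x7118
tag:9 @ bit 7 → (0x7118>>7)&0x1ff = 0xe2  ←
rsvd:1 @ bit 6 → (0x7118>>6)&0x1 = 0x0
len:2 @ bit 4 → (0x7118>>4)&0x3 = 0x1
id:1 @ bit 3 → (0x7118>>3)&0x1 = 0x1
mode:3 @ bit 0 → (0x7118>>0)&0x7 = 0x0
tag signed 9b, MSB=0: value = 226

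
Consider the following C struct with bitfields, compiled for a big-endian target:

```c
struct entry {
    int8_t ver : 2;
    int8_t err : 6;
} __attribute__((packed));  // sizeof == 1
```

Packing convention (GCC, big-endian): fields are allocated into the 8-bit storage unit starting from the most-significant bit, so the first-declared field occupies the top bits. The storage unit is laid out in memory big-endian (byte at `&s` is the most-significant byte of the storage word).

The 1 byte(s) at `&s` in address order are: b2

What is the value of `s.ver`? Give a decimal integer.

-2

[0]=0xb2 (big-endian) → word 0xb2
ver:2 @ bit 6 → (0xb2>>6)&0x3 = 0x2  ←
err:6 @ bit 0 → (0xb2>>0)&0x3f = 0x32
ver signed 2b, MSB=1: 2 - 4 = -2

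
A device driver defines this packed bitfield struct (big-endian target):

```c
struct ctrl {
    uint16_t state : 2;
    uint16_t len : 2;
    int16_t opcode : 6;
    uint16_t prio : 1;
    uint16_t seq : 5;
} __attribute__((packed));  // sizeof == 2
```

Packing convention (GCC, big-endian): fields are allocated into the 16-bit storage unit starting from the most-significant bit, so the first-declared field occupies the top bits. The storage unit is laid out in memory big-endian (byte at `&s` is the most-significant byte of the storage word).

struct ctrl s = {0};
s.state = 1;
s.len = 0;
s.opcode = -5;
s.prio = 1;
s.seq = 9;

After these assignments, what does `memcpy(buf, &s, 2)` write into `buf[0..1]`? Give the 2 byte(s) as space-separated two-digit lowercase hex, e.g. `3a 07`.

4e e9

state (2b) val=1 bits=0x1 at bit 14: 0x4000
len (2b) val=0 bits=0x0 at bit 12: 0x4000
opcode (6b) val=-5 bits=0x3b at bit 6: 0x4ec0
prio (1b) val=1 bits=0x1 at bit 5: 0x4ee0
seq (5b) val=9 bits=0x9 at bit 0: 0x4ee9
word = 0x4ee9 → big-endian bytes:
  [0]=0x4e  [1]=0xe9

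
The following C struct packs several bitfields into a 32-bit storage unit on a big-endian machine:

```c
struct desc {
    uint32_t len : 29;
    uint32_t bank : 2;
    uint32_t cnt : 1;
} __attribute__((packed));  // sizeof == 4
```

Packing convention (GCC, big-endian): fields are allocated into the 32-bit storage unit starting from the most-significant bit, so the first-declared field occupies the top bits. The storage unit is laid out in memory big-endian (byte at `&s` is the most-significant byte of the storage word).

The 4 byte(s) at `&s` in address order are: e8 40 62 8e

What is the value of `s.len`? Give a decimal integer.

487066705

[0]=0xe8 [1]=0x40 [2]=0x62 [3]=0x8e (big-endian) → word 0xe840628e
len:29 @ bit 3 → (0xe840628e>>3)&0x1fffffff = 0x1d080c51  ←
bank:2 @ bit 1 → (0xe840628e>>1)&0x3 = 0x3
cnt:1 @ bit 0 → (0xe840628e>>0)&0x1 = 0x0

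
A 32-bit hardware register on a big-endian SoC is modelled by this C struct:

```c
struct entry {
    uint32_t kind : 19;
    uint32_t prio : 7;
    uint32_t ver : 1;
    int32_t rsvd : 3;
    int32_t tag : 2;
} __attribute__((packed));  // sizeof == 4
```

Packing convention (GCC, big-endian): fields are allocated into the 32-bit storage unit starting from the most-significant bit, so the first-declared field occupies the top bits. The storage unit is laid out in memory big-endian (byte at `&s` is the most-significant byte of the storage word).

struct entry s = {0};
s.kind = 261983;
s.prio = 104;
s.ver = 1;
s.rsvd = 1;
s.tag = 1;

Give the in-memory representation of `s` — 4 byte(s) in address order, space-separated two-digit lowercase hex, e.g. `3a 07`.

7f eb fa 25

kind (19b) val=261983 bits=0x3ff5f at bit 13: 0x7febe000
prio (7b) val=104 bits=0x68 at bit 6: 0x7febfa00
ver (1b) val=1 bits=0x1 at bit 5: 0x7febfa20
rsvd (3b) val=1 bits=0x1 at bit 2: 0x7febfa24
tag (2b) val=1 bits=0x1 at bit 0: 0x7febfa25
word = 0x7febfa25 → big-endian bytes:
  [0]=0x7f  [1]=0xeb  [2]=0xfa  [3]=0x25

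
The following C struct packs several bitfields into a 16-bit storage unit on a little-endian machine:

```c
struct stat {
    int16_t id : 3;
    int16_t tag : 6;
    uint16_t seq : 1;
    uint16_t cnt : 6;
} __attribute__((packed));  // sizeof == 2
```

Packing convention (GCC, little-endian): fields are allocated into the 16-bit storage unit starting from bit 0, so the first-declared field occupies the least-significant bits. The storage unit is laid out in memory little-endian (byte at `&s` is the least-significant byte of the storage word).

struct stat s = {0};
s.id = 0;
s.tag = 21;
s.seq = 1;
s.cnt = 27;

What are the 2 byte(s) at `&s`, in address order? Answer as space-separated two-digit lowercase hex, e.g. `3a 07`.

id:3 = 0 → 0x0 << 0 → word 0x0000
tag:6 = 21 → 0x15 << 3 → word 0x00a8
seq:1 = 1 → 0x1 << 9 → word 0x02a8
cnt:6 = 27 → 0x1b << 10 → word 0x6ea8
word = 0x6ea8 → little-endian bytes:
  [0]=0xa8  [1]=0x6e

a8 6e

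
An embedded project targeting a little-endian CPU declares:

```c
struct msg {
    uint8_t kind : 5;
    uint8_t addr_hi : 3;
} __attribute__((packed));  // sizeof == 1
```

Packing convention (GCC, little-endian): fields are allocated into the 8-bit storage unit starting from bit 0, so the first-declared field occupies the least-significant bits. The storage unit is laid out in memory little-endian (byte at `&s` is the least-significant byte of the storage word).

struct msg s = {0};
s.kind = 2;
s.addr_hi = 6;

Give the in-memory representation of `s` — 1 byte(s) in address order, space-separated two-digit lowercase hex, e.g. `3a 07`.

kind:5 = 2 → 0x2 << 0 → word 0x02
addr_hi:3 = 6 → 0x6 << 5 → word 0xc2
word = 0xc2 → little-endian bytes:
  [0]=0xc2

c2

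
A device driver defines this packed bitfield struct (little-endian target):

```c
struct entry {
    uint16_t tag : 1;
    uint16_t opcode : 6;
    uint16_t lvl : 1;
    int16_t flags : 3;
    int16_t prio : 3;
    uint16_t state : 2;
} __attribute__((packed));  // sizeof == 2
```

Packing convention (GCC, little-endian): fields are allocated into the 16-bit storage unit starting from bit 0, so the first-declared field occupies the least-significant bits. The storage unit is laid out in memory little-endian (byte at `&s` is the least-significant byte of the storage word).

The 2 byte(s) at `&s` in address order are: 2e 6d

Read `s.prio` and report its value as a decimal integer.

-3

[0]=0x2e [1]=0x6d (little-endian) → word 0x6d2e
tag:1 @ bit 0 → (0x6d2e>>0)&0x1 = 0x0
opcode:6 @ bit 1 → (0x6d2e>>1)&0x3f = 0x17
lvl:1 @ bit 7 → (0x6d2e>>7)&0x1 = 0x0
flags:3 @ bit 8 → (0x6d2e>>8)&0x7 = 0x5
prio:3 @ bit 11 → (0x6d2e>>11)&0x7 = 0x5  ←
state:2 @ bit 14 → (0x6d2e>>14)&0x3 = 0x1
prio signed 3b, MSB=1: 5 - 8 = -3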